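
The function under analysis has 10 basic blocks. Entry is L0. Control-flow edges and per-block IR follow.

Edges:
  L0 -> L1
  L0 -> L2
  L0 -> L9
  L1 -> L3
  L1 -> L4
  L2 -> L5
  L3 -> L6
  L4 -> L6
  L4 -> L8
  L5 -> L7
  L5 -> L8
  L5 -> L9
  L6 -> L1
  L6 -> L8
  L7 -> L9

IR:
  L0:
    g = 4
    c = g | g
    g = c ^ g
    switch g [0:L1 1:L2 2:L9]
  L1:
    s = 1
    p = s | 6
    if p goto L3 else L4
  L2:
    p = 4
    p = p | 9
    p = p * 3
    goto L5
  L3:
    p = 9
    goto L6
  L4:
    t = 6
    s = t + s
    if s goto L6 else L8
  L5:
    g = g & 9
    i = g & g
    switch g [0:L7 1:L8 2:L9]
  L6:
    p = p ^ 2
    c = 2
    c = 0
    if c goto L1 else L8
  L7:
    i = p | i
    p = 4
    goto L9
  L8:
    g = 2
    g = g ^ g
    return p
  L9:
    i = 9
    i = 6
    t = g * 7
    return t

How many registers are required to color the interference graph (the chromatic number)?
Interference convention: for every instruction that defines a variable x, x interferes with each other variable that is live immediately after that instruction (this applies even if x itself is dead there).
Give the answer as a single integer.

def/use:
  L0: {c,g} / ∅
  L1: {p,s} / ∅
  L2: {p} / ∅
  L3: {p} / ∅
  L4: {s,t} / {s}
  L5: {g,i} / {g}
  L6: {c,p} / {p}
  L7: {i,p} / {i,p}
  L8: {g} / {p}
  L9: {i,t} / {g}

Backward fixpoint:
  L0 li=∅ lo={g}
  L1 li=∅ lo={p,s}
  L2 li={g} lo={g,p}
  L3 li=∅ lo={p}
  L4 li={p,s} lo={p}
  L5 li={g,p} lo={g,i,p}
  L6 li={p} lo={p}
  L7 li={g,i,p} lo={g}
  L8 li={p} lo=∅
  L9 li={g} lo=∅

Interference:
  c↔{g,p}
  g↔{c,i,p}
  i↔{g,p}
  p↔{c,g,i,s,t}
  s↔{p,t}
  t↔{p,s}

Chromatic number:
  lower bound: {c,g,p} mutually conflict ⇒ χ ≥ 3
  3-colouring: R0={p}  R1={g,s}  R2={c,i,t}
  χ = 3

Answer: 3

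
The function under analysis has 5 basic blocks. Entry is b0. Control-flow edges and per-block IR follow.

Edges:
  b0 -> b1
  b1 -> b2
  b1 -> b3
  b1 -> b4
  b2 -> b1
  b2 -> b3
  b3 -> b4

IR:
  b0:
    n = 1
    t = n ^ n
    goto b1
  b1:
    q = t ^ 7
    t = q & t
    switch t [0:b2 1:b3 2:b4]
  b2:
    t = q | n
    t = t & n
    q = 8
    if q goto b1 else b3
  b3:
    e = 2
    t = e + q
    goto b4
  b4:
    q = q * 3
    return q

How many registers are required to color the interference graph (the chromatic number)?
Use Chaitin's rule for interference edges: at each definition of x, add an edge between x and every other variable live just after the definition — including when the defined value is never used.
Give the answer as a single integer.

Per-block:
  b0: {n,t} / ∅
  b1: {q,t} / {t}
  b2: {q,t} / {n,q}
  b3: {e,t} / {q}
  b4: {q} / {q}

Live sets:
  b0: in=∅ out={n,t}
  b1: in={n,t} out={n,q}
  b2: in={n,q} out={n,q,t}
  b3: in={q} out={q}
  b4: in={q} out=∅

Interference:
  e: {q}
  n: {q,t}
  q: {e,n,t}
  t: {n,q}

Chromatic number:
  lower bound: {n,q,t} mutually conflict ⇒ χ ≥ 3
  3-colouring: c0={q}  c1={e,n}  c2={t}
  χ = 3

Answer: 3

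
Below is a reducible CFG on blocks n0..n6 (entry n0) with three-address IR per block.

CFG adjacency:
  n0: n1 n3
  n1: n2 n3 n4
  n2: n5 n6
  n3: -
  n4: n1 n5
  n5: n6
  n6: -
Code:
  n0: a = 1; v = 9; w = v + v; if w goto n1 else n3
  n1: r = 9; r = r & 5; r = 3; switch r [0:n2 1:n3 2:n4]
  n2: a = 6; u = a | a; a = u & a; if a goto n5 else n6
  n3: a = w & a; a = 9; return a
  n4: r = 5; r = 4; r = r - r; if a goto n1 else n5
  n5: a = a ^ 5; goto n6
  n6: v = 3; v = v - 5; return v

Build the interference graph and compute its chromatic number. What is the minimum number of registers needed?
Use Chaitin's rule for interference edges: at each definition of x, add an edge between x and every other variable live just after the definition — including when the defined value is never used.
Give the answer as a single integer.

Answer: 3

Analysis:
Block summaries:
  n0: def={a,v,w} ue=∅
  n1: def={r} ue=∅
  n2: def={a,u} ue=∅
  n3: def={a} ue={a,w}
  n4: def={r} ue={a}
  n5: def={a} ue={a}
  n6: def={v} ue=∅

Liveness:
  n0: in=∅ out={a,w}
  n1: in={a,w} out={a,w}
  n2: in=∅ out={a}
  n3: in={a,w} out=∅
  n4: in={a,w} out={a,w}
  n5: in={a} out=∅
  n6: in=∅ out=∅

Interfere edges:
  a: {r,u,v,w}
  r: {a,w}
  u: {a}
  v: {a}
  w: {a,r}

Chromatic number:
  {a,r,w} pairwise interfere (3-clique) ⇒ χ ≥ 3
  3-colouring: r0={a}  r1={r,u,v}  r2={w}
  χ = 3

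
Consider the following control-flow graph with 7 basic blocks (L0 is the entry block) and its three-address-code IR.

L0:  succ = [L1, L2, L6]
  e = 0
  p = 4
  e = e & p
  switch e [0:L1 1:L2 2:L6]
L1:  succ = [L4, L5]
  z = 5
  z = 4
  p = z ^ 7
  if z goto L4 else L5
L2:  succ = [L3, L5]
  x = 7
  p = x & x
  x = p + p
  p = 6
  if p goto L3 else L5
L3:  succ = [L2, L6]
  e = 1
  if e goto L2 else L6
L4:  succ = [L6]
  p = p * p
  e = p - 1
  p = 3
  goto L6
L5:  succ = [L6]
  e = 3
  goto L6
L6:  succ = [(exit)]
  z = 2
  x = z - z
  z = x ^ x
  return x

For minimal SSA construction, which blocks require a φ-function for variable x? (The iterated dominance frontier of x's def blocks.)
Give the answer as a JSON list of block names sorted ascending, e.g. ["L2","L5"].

Answer: ["L2", "L5", "L6"]

Derivation:
idom tree: L1←L0 L2←L0 L3←L2 L4←L1 L5←L0 L6←L0
Dom∩ at merges:
  L2: preds {L0,L3}: {L0} ∩ {L0,L2,L3} = {L0}; idom=L0
  L5: preds {L1,L2}: {L0,L1} ∩ {L0,L2} = {L0}; idom=L0
  L6: preds {L0,L3,L4,L5}: {L0} ∩ {L0,L2,L3} ∩ {L0,L1,L4} ∩ {L0,L5} = {L0}; idom=L0

Frontier:
  L2←L0: walk · to L0
  L2←L3: walk L3→L2 to L0
  L5←L1: walk L1 to L0
  L5←L2: walk L2 to L0
  L6←L0: walk · to L0
  L6←L3: walk L3→L2 to L0
  L6←L4: walk L4→L1 to L0
  L6←L5: walk L5 to L0
  L0 → ∅
  L1 → {L5,L6}
  L2 → {L2,L5,L6}
  L3 → {L2,L6}
  L4 → {L6}
  L5 → {L6}
  L6 → ∅

φ for x: defs {L2,L6}
  DF⁺ = {L2,L5,L6}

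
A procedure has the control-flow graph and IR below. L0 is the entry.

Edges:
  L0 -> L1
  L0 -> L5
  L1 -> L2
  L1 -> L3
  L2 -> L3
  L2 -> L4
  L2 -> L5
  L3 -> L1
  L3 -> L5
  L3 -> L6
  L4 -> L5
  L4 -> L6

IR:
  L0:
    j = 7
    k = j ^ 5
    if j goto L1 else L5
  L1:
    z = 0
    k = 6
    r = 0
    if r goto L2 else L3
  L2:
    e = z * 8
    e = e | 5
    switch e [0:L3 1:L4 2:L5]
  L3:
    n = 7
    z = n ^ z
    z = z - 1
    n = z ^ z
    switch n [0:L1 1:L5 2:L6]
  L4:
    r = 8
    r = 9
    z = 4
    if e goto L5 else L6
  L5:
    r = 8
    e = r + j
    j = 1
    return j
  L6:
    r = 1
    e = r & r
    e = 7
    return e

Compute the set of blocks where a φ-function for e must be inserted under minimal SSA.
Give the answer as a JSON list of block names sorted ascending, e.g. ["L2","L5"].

idom tree: L1←L0 L2←L1 L3←L1 L4←L2 L5←L0 L6←L1
Dom∩ at merges:
  L1: preds {L0,L3}: {L0} ∩ {L0,L1,L3} = {L0}; idom=L0
  L3: preds {L1,L2}: {L0,L1} ∩ {L0,L1,L2} = {L0,L1}; idom=L1
  L5: preds {L0,L2,L3,L4}: {L0} ∩ {L0,L1,L2} ∩ {L0,L1,L3} ∩ {L0,L1,L2,L4} = {L0}; idom=L0
  L6: preds {L3,L4}: {L0,L1,L3} ∩ {L0,L1,L2,L4} = {L0,L1}; idom=L1

DF derivation:
  join L1 pred L0: · stop@L0
  join L1 pred L3: L3→L1 stop@L0
  join L3 pred L1: · stop@L1
  join L3 pred L2: L2 stop@L1
  join L5 pred L0: · stop@L0
  join L5 pred L2: L2→L1 stop@L0
  join L5 pred L3: L3→L1 stop@L0
  join L5 pred L4: L4→L2→L1 stop@L0
  join L6 pred L3: L3 stop@L1
  join L6 pred L4: L4→L2 stop@L1
  L0 → ∅
  L1 → {L1,L5}
  L2 → {L3,L5,L6}
  L3 → {L1,L5,L6}
  L4 → {L5,L6}
  L5 → ∅
  L6 → ∅

φ for e: defs {L2,L5,L6}
  DF⁺ = {L1,L3,L5,L6}

Answer: ["L1", "L3", "L5", "L6"]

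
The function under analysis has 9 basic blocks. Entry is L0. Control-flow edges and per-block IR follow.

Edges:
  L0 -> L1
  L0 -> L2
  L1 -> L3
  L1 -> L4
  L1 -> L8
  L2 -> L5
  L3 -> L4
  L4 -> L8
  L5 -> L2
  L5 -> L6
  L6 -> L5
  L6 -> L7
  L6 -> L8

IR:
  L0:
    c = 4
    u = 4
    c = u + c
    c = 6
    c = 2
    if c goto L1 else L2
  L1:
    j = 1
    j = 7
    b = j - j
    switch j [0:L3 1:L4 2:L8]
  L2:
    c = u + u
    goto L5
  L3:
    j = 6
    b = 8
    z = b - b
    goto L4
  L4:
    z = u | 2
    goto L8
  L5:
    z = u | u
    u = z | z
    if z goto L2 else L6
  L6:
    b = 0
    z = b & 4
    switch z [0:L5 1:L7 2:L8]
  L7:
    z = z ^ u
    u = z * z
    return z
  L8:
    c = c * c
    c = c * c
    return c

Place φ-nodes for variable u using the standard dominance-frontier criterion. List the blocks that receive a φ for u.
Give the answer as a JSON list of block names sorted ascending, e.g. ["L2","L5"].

Answer: ["L2", "L5", "L8"]

Working:
idom tree: L1←L0 L2←L0 L3←L1 L4←L1 L5←L2 L6←L5 L7←L6 L8←L0
Dom∩ at merges:
  L2: preds {L0,L5}: {L0} ∩ {L0,L2,L5} = {L0}; idom=L0
  L4: preds {L1,L3}: {L0,L1} ∩ {L0,L1,L3} = {L0,L1}; idom=L1
  L5: preds {L2,L6}: {L0,L2} ∩ {L0,L2,L5,L6} = {L0,L2}; idom=L2
  L8: preds {L1,L4,L6}: {L0,L1} ∩ {L0,L1,L4} ∩ {L0,L2,L5,L6} = {L0}; idom=L0

Frontier:
  L2←L0: walk · to L0
  L2←L5: walk L5→L2 to L0
  L4←L1: walk · to L1
  L4←L3: walk L3 to L1
  L5←L2: walk · to L2
  L5←L6: walk L6→L5 to L2
  L8←L1: walk L1 to L0
  L8←L4: walk L4→L1 to L0
  L8←L6: walk L6→L5→L2 to L0
  L0: DF=∅
  L1: DF={L8}
  L2: DF={L2,L8}
  L3: DF={L4}
  L4: DF={L8}
  L5: DF={L2,L5,L8}
  L6: DF={L5,L8}
  L7: DF=∅
  L8: DF=∅

φ for u: defs {L0,L5,L7}
  DF⁺ = {L2,L5,L8}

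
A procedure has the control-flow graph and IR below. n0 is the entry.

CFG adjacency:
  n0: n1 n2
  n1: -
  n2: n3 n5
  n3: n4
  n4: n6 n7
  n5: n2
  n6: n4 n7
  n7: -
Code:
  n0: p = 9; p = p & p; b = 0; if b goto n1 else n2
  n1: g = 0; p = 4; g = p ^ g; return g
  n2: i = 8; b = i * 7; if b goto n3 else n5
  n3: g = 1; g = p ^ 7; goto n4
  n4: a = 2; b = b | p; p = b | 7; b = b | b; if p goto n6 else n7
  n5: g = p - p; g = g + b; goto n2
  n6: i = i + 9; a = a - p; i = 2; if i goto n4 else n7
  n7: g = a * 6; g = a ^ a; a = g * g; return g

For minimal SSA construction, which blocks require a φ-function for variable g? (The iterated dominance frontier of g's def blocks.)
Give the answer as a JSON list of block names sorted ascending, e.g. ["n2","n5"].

idom tree: n1←n0 n2←n0 n3←n2 n4←n3 n5←n2 n6←n4 n7←n4
Dom at joins:
  n2: preds {n0,n5}: {n0} ∩ {n0,n2,n5} = {n0}; idom=n0
  n4: preds {n3,n6}: {n0,n2,n3} ∩ {n0,n2,n3,n4,n6} = {n0,n2,n3}; idom=n3
  n7: preds {n4,n6}: {n0,n2,n3,n4} ∩ {n0,n2,n3,n4,n6} = {n0,n2,n3,n4}; idom=n4

DF walk-up:
  join n2 pred n0: · stop@n0
  join n2 pred n5: n5→n2 stop@n0
  join n4 pred n3: · stop@n3
  join n4 pred n6: n6→n4 stop@n3
  join n7 pred n4: · stop@n4
  join n7 pred n6: n6 stop@n4
  DF(n0)=∅
  DF(n1)=∅
  DF(n2)={n2}
  DF(n3)=∅
  DF(n4)={n4}
  DF(n5)={n2}
  DF(n6)={n4,n7}
  DF(n7)=∅

φ for g: defs {n1,n3,n5,n7}
  DF⁺ = {n2}

Answer: ["n2"]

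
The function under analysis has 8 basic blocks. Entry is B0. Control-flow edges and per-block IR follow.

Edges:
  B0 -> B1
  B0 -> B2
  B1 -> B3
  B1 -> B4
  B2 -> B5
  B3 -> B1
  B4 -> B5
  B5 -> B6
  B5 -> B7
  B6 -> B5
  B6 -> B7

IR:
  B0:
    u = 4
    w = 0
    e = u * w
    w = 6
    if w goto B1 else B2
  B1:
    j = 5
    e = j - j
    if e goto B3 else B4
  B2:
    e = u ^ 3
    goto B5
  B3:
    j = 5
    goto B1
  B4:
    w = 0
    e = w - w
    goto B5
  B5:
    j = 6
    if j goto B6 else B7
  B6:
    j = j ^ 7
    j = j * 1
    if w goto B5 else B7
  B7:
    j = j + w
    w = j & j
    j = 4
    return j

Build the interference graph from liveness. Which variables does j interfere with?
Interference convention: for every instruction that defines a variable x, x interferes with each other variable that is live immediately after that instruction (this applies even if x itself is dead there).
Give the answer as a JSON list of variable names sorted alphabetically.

def/use:
  B0: def={e,u,w} ue=∅
  B1: def={e,j} ue=∅
  B2: def={e} ue={u}
  B3: def={j} ue=∅
  B4: def={e,w} ue=∅
  B5: def={j} ue=∅
  B6: def={j} ue={j,w}
  B7: def={j,w} ue={j,w}

Liveness:
  B0: in=∅ out={u,w}
  B1: in=∅ out=∅
  B2: in={u,w} out={w}
  B3: in=∅ out=∅
  B4: in=∅ out={w}
  B5: in={w} out={j,w}
  B6: in={j,w} out={j,w}
  B7: in={j,w} out=∅

Interfere edges:
  e↔{u,w}
  j↔{w}
  u↔{e,w}
  w↔{e,j,u}

N(j) = ["w"]

Answer: ["w"]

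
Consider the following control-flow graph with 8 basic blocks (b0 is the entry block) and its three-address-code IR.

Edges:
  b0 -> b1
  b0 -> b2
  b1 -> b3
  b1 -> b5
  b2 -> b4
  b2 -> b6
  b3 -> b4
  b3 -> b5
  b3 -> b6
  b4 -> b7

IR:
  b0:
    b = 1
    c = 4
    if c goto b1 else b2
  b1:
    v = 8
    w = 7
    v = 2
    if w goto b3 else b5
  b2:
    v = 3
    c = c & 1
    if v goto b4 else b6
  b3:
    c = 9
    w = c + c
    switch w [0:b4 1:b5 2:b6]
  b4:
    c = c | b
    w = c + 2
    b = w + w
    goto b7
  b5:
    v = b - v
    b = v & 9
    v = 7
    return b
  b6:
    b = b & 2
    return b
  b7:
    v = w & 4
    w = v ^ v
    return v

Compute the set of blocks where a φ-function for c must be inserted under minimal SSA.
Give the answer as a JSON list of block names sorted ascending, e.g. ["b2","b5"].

Answer: ["b4", "b5", "b6"]

Analysis:
idom tree: b1←b0 b2←b0 b3←b1 b4←b0 b5←b1 b6←b0 b7←b4
Dom at joins:
  b4: preds {b2,b3}: {b0,b2} ∩ {b0,b1,b3} = {b0}; idom=b0
  b5: preds {b1,b3}: {b0,b1} ∩ {b0,b1,b3} = {b0,b1}; idom=b1
  b6: preds {b2,b3}: {b0,b2} ∩ {b0,b1,b3} = {b0}; idom=b0

Frontier:
  b4←b2: walk b2 to b0
  b4←b3: walk b3→b1 to b0
  b5←b1: walk · to b1
  b5←b3: walk b3 to b1
  b6←b2: walk b2 to b0
  b6←b3: walk b3→b1 to b0
  DF(b0)=∅
  DF(b1)={b4,b6}
  DF(b2)={b4,b6}
  DF(b3)={b4,b5,b6}
  DF(b4)=∅
  DF(b5)=∅
  DF(b6)=∅
  DF(b7)=∅

φ for c: defs {b0,b2,b3,b4}
  DF⁺ = {b4,b5,b6}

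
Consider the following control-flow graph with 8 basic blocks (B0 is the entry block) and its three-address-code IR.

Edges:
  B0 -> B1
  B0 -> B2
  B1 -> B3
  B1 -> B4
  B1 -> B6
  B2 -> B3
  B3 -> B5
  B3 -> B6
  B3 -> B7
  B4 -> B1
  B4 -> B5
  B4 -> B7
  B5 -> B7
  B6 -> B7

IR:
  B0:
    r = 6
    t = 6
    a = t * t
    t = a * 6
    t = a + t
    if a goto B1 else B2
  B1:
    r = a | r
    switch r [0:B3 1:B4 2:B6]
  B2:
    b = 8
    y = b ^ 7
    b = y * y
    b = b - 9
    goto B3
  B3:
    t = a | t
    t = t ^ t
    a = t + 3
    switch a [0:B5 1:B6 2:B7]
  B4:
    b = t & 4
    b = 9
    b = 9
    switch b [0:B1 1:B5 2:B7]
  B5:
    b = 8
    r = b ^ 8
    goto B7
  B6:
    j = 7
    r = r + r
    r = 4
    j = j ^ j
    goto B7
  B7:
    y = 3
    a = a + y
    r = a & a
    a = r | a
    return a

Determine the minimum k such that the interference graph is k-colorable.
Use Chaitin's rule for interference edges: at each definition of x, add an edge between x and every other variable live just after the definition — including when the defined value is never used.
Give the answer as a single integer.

Answer: 4

Analysis:
Per-block:
  B0: {a,r,t} / ∅
  B1: {r} / {a,r}
  B2: {b,y} / ∅
  B3: {a,t} / {a,t}
  B4: {b} / {t}
  B5: {b,r} / ∅
  B6: {j,r} / {r}
  B7: {a,r,y} / {a}

Live sets:
  live B0: ∅→{a,r,t}
  live B1: {a,r,t}→{a,r,t}
  live B2: {a,r,t}→{a,r,t}
  live B3: {a,r,t}→{a,r}
  live B4: {a,r,t}→{a,r,t}
  live B5: {a}→{a}
  live B6: {a,r}→{a}
  live B7: {a}→∅

Interference:
  a: {b,j,r,t,y}
  b: {a,r,t}
  j: {a,r}
  r: {a,b,j,t,y}
  t: {a,b,r,y}
  y: {a,r,t}

Chromatic number:
  clique {a,b,r,t} ⇒ need ≥ 4
  assign a→c0 b→c3 j→c2 r→c1 t→c2 y→c3 — no edge inside a register ⇒ χ ≤ 4
  χ = 4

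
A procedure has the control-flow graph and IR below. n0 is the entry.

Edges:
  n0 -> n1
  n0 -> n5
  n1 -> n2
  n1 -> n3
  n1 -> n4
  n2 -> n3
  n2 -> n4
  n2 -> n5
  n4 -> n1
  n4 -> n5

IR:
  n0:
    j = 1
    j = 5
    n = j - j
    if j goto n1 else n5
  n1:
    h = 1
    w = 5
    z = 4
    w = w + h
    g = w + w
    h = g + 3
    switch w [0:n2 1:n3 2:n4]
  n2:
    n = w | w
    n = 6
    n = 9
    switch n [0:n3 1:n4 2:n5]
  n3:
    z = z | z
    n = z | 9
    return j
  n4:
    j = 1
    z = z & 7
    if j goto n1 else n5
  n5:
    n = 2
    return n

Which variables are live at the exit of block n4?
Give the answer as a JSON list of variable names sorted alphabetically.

def/use:
  n0 def {j,n} use ∅
  n1 def {g,h,w,z} use ∅
  n2 def {n} use {w}
  n3 def {n,z} use {j,z}
  n4 def {j,z} use {z}
  n5 def {n} use ∅

Liveness:
  n0 li=∅ lo={j}
  n1 li={j} lo={j,w,z}
  n2 li={j,w,z} lo={j,z}
  n3 li={j,z} lo=∅
  n4 li={z} lo={j}
  n5 li=∅ lo=∅

live-out(n4) = ["j"]

Answer: ["j"]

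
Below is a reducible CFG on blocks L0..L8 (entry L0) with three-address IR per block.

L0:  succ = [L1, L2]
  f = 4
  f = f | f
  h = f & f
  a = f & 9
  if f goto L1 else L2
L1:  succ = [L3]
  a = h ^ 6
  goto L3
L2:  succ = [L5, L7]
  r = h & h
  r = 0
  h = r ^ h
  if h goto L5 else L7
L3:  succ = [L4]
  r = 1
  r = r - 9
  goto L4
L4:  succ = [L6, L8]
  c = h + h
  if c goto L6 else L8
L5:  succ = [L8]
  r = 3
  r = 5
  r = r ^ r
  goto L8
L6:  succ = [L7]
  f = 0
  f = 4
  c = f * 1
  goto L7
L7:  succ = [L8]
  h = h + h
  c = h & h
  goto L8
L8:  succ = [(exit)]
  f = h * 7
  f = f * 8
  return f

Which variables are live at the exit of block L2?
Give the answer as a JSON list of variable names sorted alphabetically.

def/use:
  L0 def {a,f,h} use ∅
  L1 def {a} use {h}
  L2 def {h,r} use {h}
  L3 def {r} use ∅
  L4 def {c} use {h}
  L5 def {r} use ∅
  L6 def {c,f} use ∅
  L7 def {c,h} use {h}
  L8 def {f} use {h}

Liveness:
  L0 li=∅ lo={h}
  L1 li={h} lo={h}
  L2 li={h} lo={h}
  L3 li={h} lo={h}
  L4 li={h} lo={h}
  L5 li={h} lo={h}
  L6 li={h} lo={h}
  L7 li={h} lo={h}
  L8 li={h} lo=∅

live-out(L2) = ["h"]

Answer: ["h"]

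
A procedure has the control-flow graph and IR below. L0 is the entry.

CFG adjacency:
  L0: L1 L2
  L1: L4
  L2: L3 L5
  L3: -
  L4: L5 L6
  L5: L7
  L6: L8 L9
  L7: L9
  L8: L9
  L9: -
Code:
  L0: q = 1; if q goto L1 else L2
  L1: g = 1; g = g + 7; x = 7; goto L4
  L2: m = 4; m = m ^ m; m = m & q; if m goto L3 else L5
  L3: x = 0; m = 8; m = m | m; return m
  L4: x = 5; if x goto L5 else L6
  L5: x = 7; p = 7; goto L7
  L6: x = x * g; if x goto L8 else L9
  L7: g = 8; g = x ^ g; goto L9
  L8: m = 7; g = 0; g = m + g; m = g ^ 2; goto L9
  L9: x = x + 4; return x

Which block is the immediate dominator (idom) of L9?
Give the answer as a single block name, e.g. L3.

Answer: L0

Working:
idom tree: L1←L0 L2←L0 L3←L2 L4←L1 L5←L0 L6←L4 L7←L5 L8←L6 L9←L0
Join-block Dom:
  L5: preds {L2,L4}: {L0,L2} ∩ {L0,L1,L4} = {L0}; idom=L0
  L9: preds {L6,L7,L8}: {L0,L1,L4,L6} ∩ {L0,L5,L7} ∩ {L0,L1,L4,L6,L8} = {L0}; idom=L0

idom(L9) = L0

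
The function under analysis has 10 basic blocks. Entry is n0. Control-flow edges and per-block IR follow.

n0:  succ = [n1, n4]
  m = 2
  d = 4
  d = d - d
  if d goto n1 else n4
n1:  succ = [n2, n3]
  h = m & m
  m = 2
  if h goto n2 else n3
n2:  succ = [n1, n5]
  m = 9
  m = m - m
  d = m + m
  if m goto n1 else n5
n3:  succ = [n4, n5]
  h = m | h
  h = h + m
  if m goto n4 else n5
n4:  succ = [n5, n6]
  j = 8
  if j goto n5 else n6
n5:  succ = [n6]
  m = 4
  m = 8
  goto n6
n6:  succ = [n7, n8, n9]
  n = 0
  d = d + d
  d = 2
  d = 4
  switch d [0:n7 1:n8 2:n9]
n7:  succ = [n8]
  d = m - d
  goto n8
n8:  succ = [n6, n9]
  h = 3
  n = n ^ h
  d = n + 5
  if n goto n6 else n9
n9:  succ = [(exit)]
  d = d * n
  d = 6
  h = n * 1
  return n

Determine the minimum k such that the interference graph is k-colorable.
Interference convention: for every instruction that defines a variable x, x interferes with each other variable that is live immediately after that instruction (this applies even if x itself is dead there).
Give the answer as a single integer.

Answer: 4

Derivation:
Block summaries:
  n0: def={d,m} ue=∅
  n1: def={h,m} ue={m}
  n2: def={d,m} ue=∅
  n3: def={h} ue={h,m}
  n4: def={j} ue=∅
  n5: def={m} ue=∅
  n6: def={d,n} ue={d}
  n7: def={d} ue={d,m}
  n8: def={d,h,n} ue={n}
  n9: def={d,h} ue={d,n}

Live sets:
  live n0: ∅→{d,m}
  live n1: {d,m}→{d,h,m}
  live n2: ∅→{d,m}
  live n3: {d,h,m}→{d,m}
  live n4: {d,m}→{d,m}
  live n5: {d}→{d,m}
  live n6: {d,m}→{d,m,n}
  live n7: {d,m,n}→{m,n}
  live n8: {m,n}→{d,m,n}
  live n9: {d,n}→∅

Interfere edges:
  d — {h,j,m,n}
  h — {d,m,n}
  j — {d,m}
  m — {d,h,j,n}
  n — {d,h,m}

Chromatic number:
  {d,h,m,n} pairwise interfere (4-clique) ⇒ χ ≥ 4
  4-colouring: c0={d}  c1={m}  c2={h,j}  c3={n}
  χ = 4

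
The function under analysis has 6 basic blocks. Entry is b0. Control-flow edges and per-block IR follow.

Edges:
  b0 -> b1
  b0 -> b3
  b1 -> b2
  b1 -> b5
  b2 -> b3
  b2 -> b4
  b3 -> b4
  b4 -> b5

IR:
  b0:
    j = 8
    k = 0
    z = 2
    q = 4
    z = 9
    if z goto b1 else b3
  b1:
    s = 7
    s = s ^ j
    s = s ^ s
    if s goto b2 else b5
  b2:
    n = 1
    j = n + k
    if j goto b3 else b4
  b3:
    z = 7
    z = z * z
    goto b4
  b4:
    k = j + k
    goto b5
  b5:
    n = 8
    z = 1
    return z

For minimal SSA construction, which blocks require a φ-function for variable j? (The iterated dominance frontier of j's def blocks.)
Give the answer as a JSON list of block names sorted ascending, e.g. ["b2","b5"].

Answer: ["b3", "b4", "b5"]

Derivation:
idom tree: b1←b0 b2←b1 b3←b0 b4←b0 b5←b0
Dom at joins:
  b3: preds {b0,b2}: {b0} ∩ {b0,b1,b2} = {b0}; idom=b0
  b4: preds {b2,b3}: {b0,b1,b2} ∩ {b0,b3} = {b0}; idom=b0
  b5: preds {b1,b4}: {b0,b1} ∩ {b0,b4} = {b0}; idom=b0

Frontier:
  join b3 pred b0: · stop@b0
  join b3 pred b2: b2→b1 stop@b0
  join b4 pred b2: b2→b1 stop@b0
  join b4 pred b3: b3 stop@b0
  join b5 pred b1: b1 stop@b0
  join b5 pred b4: b4 stop@b0
  b0 → ∅
  b1 → {b3,b4,b5}
  b2 → {b3,b4}
  b3 → {b4}
  b4 → {b5}
  b5 → ∅

φ for j: defs {b0,b2}
  DF⁺ = {b3,b4,b5}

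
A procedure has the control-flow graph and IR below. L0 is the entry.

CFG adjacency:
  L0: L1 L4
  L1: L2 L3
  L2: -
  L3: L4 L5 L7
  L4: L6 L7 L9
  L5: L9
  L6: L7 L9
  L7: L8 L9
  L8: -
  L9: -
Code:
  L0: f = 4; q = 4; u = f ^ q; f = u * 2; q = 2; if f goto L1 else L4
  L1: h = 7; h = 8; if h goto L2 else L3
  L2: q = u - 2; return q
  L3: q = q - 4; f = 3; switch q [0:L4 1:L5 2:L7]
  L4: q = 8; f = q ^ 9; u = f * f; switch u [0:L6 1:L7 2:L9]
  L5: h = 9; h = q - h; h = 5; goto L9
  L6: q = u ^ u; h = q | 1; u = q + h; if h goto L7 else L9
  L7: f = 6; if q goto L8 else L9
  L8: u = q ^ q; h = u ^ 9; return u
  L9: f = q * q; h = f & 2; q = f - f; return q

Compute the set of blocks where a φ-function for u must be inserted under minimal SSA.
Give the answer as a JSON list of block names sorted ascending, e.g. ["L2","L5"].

idom tree: L1←L0 L2←L1 L3←L1 L4←L0 L5←L3 L6←L4 L7←L0 L8←L7 L9←L0
Dom at joins:
  L4: preds {L0,L3}: {L0} ∩ {L0,L1,L3} = {L0}; idom=L0
  L7: preds {L3,L4,L6}: {L0,L1,L3} ∩ {L0,L4} ∩ {L0,L4,L6} = {L0}; idom=L0
  L9: preds {L4,L5,L6,L7}: {L0,L4} ∩ {L0,L1,L3,L5} ∩ {L0,L4,L6} ∩ {L0,L7} = {L0}; idom=L0

Frontier:
  join L4 pred L0: · stop@L0
  join L4 pred L3: L3→L1 stop@L0
  join L7 pred L3: L3→L1 stop@L0
  join L7 pred L4: L4 stop@L0
  join L7 pred L6: L6→L4 stop@L0
  join L9 pred L4: L4 stop@L0
  join L9 pred L5: L5→L3→L1 stop@L0
  join L9 pred L6: L6→L4 stop@L0
  join L9 pred L7: L7 stop@L0
  L0: DF=∅
  L1: DF={L4,L7,L9}
  L2: DF=∅
  L3: DF={L4,L7,L9}
  L4: DF={L7,L9}
  L5: DF={L9}
  L6: DF={L7,L9}
  L7: DF={L9}
  L8: DF=∅
  L9: DF=∅

φ for u: defs {L0,L4,L6,L8}
  DF⁺ = {L7,L9}

Answer: ["L7", "L9"]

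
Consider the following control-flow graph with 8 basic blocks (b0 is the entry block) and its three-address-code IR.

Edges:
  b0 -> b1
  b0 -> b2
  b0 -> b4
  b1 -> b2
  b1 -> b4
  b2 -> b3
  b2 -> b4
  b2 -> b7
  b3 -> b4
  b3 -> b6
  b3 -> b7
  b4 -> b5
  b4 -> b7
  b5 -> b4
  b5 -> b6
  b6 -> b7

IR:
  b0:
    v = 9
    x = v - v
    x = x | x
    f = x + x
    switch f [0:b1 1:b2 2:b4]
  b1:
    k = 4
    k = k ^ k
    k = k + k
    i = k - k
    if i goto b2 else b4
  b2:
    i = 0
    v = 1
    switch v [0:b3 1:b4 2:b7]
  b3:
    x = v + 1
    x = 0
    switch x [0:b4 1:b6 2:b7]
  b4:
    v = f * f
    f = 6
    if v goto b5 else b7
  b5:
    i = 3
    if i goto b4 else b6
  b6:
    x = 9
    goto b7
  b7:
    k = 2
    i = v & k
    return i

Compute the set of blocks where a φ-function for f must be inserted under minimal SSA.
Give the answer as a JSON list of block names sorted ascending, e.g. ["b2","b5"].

Answer: ["b4", "b6", "b7"]

Derivation:
idom tree: b1←b0 b2←b0 b3←b2 b4←b0 b5←b4 b6←b0 b7←b0
Join-block Dom:
  b2: preds {b0,b1}: {b0} ∩ {b0,b1} = {b0}; idom=b0
  b4: preds {b0,b1,b2,b3,b5}: {b0} ∩ {b0,b1} ∩ {b0,b2} ∩ {b0,b2,b3} ∩ {b0,b4,b5} = {b0}; idom=b0
  b6: preds {b3,b5}: {b0,b2,b3} ∩ {b0,b4,b5} = {b0}; idom=b0
  b7: preds {b2,b3,b4,b6}: {b0,b2} ∩ {b0,b2,b3} ∩ {b0,b4} ∩ {b0,b6} = {b0}; idom=b0

Frontier:
  b2←b0: walk · to b0
  b2←b1: walk b1 to b0
  b4←b0: walk · to b0
  b4←b1: walk b1 to b0
  b4←b2: walk b2 to b0
  b4←b3: walk b3→b2 to b0
  b4←b5: walk b5→b4 to b0
  b6←b3: walk b3→b2 to b0
  b6←b5: walk b5→b4 to b0
  b7←b2: walk b2 to b0
  b7←b3: walk b3→b2 to b0
  b7←b4: walk b4 to b0
  b7←b6: walk b6 to b0
  b0: DF=∅
  b1: DF={b2,b4}
  b2: DF={b4,b6,b7}
  b3: DF={b4,b6,b7}
  b4: DF={b4,b6,b7}
  b5: DF={b4,b6}
  b6: DF={b7}
  b7: DF=∅

φ for f: defs {b0,b4}
  DF⁺ = {b4,b6,b7}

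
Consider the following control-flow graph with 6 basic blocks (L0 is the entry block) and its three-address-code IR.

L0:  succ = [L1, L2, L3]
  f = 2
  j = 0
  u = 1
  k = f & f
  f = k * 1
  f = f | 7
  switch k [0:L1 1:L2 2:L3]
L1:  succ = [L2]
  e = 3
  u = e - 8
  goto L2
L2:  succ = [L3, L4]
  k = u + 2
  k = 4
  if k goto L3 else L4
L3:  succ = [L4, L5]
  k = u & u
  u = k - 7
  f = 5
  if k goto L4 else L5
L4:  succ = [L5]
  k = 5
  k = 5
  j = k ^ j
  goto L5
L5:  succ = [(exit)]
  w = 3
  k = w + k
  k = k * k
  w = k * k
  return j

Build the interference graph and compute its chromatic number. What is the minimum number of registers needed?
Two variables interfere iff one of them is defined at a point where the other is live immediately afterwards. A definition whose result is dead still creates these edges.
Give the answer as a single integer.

Answer: 4

Working:
Block summaries:
  L0: {f,j,k,u} / ∅
  L1: {e,u} / ∅
  L2: {k} / {u}
  L3: {f,k,u} / {u}
  L4: {j,k} / {j}
  L5: {k,w} / {j,k}

Backward fixpoint:
  L0 li=∅ lo={j,u}
  L1 li={j} lo={j,u}
  L2 li={j,u} lo={j,u}
  L3 li={j,u} lo={j,k}
  L4 li={j} lo={j,k}
  L5 li={j,k} lo=∅

Interfere edges:
  e — {j}
  f — {j,k,u}
  j — {e,f,k,u,w}
  k — {f,j,u,w}
  u — {f,j,k}
  w — {j,k}

Chromatic number:
  lower bound: {f,j,k,u} mutually conflict ⇒ χ ≥ 4
  assign e→r1 f→r2 j→r0 k→r1 u→r3 w→r2 — no edge inside a register ⇒ χ ≤ 4
  χ = 4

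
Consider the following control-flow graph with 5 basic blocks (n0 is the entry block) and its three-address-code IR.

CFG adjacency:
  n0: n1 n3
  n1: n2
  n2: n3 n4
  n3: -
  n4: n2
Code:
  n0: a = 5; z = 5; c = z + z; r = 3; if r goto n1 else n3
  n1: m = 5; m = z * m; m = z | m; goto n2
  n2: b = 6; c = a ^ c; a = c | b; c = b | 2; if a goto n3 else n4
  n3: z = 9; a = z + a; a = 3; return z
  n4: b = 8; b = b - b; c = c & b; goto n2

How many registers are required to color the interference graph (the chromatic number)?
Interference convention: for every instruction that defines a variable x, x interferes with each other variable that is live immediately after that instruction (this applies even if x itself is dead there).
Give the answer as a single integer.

Answer: 4

Derivation:
Per-block:
  n0 def {a,c,r,z} use ∅
  n1 def {m} use {z}
  n2 def {a,b,c} use {a,c}
  n3 def {a,z} use {a}
  n4 def {b,c} use {c}

Live sets:
  n0: in=∅ out={a,c,z}
  n1: in={a,c,z} out={a,c}
  n2: in={a,c} out={a,c}
  n3: in={a} out=∅
  n4: in={a,c} out={a,c}

Interference:
  a: {b,c,m,r,z}
  b: {a,c}
  c: {a,b,m,r,z}
  m: {a,c,z}
  r: {a,c,z}
  z: {a,c,m,r}

Registers:
  {a,c,m,z} pairwise interfere (4-clique) ⇒ χ ≥ 4
  4-colouring: c0={a}  c1={c}  c2={b,z}  c3={m,r}
  χ = 4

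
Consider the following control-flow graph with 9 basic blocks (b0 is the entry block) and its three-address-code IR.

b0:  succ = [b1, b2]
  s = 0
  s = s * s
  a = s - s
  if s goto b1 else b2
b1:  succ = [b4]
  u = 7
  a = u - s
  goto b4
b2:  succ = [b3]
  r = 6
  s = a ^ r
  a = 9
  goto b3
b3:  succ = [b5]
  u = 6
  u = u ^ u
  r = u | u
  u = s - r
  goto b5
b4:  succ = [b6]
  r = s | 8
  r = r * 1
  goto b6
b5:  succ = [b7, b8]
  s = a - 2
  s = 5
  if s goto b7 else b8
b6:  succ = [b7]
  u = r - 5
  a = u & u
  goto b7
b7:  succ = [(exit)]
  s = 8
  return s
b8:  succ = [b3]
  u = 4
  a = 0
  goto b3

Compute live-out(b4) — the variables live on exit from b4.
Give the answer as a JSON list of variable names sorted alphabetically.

Answer: ["r"]

Derivation:
Per-block:
  b0: {a,s} / ∅
  b1: {a,u} / {s}
  b2: {a,r,s} / {a}
  b3: {r,u} / {s}
  b4: {r} / {s}
  b5: {s} / {a}
  b6: {a,u} / {r}
  b7: {s} / ∅
  b8: {a,u} / ∅

Backward fixpoint:
  b0: in=∅ out={a,s}
  b1: in={s} out={s}
  b2: in={a} out={a,s}
  b3: in={a,s} out={a}
  b4: in={s} out={r}
  b5: in={a} out={s}
  b6: in={r} out=∅
  b7: in=∅ out=∅
  b8: in={s} out={a,s}

live-out(b4) = ["r"]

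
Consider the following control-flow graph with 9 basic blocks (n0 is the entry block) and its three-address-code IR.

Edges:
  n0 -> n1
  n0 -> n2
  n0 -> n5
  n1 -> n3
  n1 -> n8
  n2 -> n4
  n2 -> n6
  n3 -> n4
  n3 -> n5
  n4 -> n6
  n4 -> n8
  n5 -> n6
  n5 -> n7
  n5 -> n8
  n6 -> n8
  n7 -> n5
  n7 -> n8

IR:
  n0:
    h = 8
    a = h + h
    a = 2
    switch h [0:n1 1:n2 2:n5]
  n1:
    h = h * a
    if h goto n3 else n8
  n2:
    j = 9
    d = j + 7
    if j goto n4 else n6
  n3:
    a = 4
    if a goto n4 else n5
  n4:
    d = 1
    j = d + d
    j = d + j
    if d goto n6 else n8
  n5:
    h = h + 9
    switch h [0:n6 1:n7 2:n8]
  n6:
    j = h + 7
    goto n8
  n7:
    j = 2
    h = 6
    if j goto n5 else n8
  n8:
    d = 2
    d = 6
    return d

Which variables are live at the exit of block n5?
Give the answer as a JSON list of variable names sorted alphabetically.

Answer: ["h"]

Working:
Block summaries:
  n0 def {a,h} use ∅
  n1 def {h} use {a,h}
  n2 def {d,j} use ∅
  n3 def {a} use ∅
  n4 def {d,j} use ∅
  n5 def {h} use {h}
  n6 def {j} use {h}
  n7 def {h,j} use ∅
  n8 def {d} use ∅

Liveness:
  n0: in=∅ out={a,h}
  n1: in={a,h} out={h}
  n2: in={h} out={h}
  n3: in={h} out={h}
  n4: in={h} out={h}
  n5: in={h} out={h}
  n6: in={h} out=∅
  n7: in=∅ out={h}
  n8: in=∅ out=∅

live-out(n5) = ["h"]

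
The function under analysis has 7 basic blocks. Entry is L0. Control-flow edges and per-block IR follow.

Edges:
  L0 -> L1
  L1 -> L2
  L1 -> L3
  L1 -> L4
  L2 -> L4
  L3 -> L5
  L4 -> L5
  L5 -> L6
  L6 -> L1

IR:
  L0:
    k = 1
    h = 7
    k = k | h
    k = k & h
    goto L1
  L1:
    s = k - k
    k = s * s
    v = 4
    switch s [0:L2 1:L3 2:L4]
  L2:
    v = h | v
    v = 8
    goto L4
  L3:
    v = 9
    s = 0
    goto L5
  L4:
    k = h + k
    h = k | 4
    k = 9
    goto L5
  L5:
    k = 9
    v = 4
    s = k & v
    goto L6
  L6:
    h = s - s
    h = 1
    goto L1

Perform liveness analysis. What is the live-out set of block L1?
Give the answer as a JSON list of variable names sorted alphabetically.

Answer: ["h", "k", "v"]

Working:
def/use:
  L0: def={h,k} ue=∅
  L1: def={k,s,v} ue={k}
  L2: def={v} ue={h,v}
  L3: def={s,v} ue=∅
  L4: def={h,k} ue={h,k}
  L5: def={k,s,v} ue=∅
  L6: def={h} ue={s}

Backward fixpoint:
  L0: in=∅ out={h,k}
  L1: in={h,k} out={h,k,v}
  L2: in={h,k,v} out={h,k}
  L3: in=∅ out=∅
  L4: in={h,k} out=∅
  L5: in=∅ out={k,s}
  L6: in={k,s} out={h,k}

live-out(L1) = ["h", "k", "v"]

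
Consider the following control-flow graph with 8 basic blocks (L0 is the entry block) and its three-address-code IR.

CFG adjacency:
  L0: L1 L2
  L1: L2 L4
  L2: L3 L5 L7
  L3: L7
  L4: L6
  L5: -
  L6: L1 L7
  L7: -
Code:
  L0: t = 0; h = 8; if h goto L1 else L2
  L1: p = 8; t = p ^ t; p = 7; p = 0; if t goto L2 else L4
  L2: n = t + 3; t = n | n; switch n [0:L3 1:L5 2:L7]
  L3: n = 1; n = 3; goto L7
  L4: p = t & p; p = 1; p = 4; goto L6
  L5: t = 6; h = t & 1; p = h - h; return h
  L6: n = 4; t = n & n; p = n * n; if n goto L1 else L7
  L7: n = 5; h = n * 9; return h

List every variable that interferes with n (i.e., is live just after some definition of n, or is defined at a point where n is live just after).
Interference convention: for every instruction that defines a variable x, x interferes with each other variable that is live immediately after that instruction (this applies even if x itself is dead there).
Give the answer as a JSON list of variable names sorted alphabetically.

Block summaries:
  L0: {h,t} / ∅
  L1: {p,t} / {t}
  L2: {n,t} / {t}
  L3: {n} / ∅
  L4: {p} / {p,t}
  L5: {h,p,t} / ∅
  L6: {n,p,t} / ∅
  L7: {h,n} / ∅

Backward fixpoint:
  L0: in=∅ out={t}
  L1: in={t} out={p,t}
  L2: in={t} out=∅
  L3: in=∅ out=∅
  L4: in={p,t} out=∅
  L5: in=∅ out=∅
  L6: in=∅ out={t}
  L7: in=∅ out=∅

Conflict graph:
  h↔{p,t}
  n↔{p,t}
  p↔{h,n,t}
  t↔{h,n,p}

N(n) = ["p", "t"]

Answer: ["p", "t"]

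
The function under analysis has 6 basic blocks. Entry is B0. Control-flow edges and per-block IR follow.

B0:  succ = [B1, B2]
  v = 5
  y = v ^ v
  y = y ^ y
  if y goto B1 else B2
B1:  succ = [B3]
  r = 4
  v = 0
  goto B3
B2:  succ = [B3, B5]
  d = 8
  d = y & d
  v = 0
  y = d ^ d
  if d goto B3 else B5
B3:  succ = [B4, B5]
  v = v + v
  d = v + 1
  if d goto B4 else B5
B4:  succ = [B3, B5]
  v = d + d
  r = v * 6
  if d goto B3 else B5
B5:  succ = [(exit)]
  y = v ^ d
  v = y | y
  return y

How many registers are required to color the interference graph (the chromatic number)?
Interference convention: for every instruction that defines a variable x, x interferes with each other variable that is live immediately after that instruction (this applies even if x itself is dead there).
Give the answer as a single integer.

Answer: 3

Analysis:
Per-block:
  B0 def {v,y} use ∅
  B1 def {r,v} use ∅
  B2 def {d,v,y} use {y}
  B3 def {d,v} use {v}
  B4 def {r,v} use {d}
  B5 def {v,y} use {d,v}

Liveness:
  B0: in=∅ out={y}
  B1: in=∅ out={v}
  B2: in={y} out={d,v}
  B3: in={v} out={d,v}
  B4: in={d} out={d,v}
  B5: in={d,v} out=∅

Interference:
  d: {r,v,y}
  r: {d,v}
  v: {d,r,y}
  y: {d,v}

Chromatic number:
  lower bound: {d,r,v} mutually conflict ⇒ χ ≥ 3
  assign d→c0 r→c2 v→c1 y→c2 — no edge inside a register ⇒ χ ≤ 3
  χ = 3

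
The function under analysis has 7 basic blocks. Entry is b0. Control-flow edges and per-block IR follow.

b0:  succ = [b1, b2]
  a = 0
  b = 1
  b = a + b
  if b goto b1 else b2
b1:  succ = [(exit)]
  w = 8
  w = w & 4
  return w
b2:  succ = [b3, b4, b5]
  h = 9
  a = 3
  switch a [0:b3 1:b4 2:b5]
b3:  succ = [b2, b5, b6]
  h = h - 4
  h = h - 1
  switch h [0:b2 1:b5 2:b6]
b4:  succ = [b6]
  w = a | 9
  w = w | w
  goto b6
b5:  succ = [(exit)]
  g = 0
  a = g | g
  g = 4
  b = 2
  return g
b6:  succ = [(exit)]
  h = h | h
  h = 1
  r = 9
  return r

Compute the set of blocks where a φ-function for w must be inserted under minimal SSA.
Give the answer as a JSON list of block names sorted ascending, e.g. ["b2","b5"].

idom tree: b1←b0 b2←b0 b3←b2 b4←b2 b5←b2 b6←b2
Dom∩ at merges:
  b2: preds {b0,b3}: {b0} ∩ {b0,b2,b3} = {b0}; idom=b0
  b5: preds {b2,b3}: {b0,b2} ∩ {b0,b2,b3} = {b0,b2}; idom=b2
  b6: preds {b3,b4}: {b0,b2,b3} ∩ {b0,b2,b4} = {b0,b2}; idom=b2

DF derivation:
  b2←b0: walk · to b0
  b2←b3: walk b3→b2 to b0
  b5←b2: walk · to b2
  b5←b3: walk b3 to b2
  b6←b3: walk b3 to b2
  b6←b4: walk b4 to b2
  b0: DF=∅
  b1: DF=∅
  b2: DF={b2}
  b3: DF={b2,b5,b6}
  b4: DF={b6}
  b5: DF=∅
  b6: DF=∅

φ for w: defs {b1,b4}
  DF⁺ = {b6}

Answer: ["b6"]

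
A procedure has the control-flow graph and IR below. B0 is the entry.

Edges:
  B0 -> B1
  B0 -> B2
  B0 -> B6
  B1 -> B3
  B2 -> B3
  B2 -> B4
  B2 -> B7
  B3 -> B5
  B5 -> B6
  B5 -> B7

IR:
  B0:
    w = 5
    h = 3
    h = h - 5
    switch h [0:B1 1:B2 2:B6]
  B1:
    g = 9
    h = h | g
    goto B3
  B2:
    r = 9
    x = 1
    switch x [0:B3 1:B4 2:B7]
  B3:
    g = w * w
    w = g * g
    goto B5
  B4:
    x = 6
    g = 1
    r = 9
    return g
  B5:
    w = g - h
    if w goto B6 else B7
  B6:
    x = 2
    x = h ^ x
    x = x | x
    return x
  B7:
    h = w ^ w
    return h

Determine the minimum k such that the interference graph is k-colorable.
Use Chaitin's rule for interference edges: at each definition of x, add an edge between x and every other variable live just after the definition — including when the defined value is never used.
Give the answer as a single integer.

def/use:
  B0 def {h,w} use ∅
  B1 def {g,h} use {h}
  B2 def {r,x} use ∅
  B3 def {g,w} use {w}
  B4 def {g,r,x} use ∅
  B5 def {w} use {g,h}
  B6 def {x} use {h}
  B7 def {h} use {w}

Backward fixpoint:
  B0 li=∅ lo={h,w}
  B1 li={h,w} lo={h,w}
  B2 li={h,w} lo={h,w}
  B3 li={h,w} lo={g,h}
  B4 li=∅ lo=∅
  B5 li={g,h} lo={h,w}
  B6 li={h} lo=∅
  B7 li={w} lo=∅

Interference:
  g↔{h,r,w}
  h↔{g,r,w,x}
  r↔{g,h,w}
  w↔{g,h,r,x}
  x↔{h,w}

Chromatic number:
  {g,h,r,w} pairwise interfere (4-clique) ⇒ χ ≥ 4
  4-colouring: R0={h}  R1={w}  R2={g,x}  R3={r}
  χ = 4

Answer: 4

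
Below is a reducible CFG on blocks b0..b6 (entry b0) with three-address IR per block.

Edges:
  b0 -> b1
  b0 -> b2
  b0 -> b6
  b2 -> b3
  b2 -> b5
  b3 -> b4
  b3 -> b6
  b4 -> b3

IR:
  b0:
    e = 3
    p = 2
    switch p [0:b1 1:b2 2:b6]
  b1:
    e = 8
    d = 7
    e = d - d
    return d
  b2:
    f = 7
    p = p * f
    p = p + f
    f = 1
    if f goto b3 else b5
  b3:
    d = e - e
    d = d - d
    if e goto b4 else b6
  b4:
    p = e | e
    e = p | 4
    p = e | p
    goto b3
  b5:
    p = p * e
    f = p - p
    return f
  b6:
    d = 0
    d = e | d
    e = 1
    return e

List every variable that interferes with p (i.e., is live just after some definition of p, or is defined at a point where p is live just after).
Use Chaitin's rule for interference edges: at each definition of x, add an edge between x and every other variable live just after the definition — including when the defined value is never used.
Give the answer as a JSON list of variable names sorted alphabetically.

Answer: ["e", "f"]

Working:
def/use:
  b0: def={e,p} ue=∅
  b1: def={d,e} ue=∅
  b2: def={f,p} ue={p}
  b3: def={d} ue={e}
  b4: def={e,p} ue={e}
  b5: def={f,p} ue={e,p}
  b6: def={d,e} ue={e}

Backward fixpoint:
  b0 li=∅ lo={e,p}
  b1 li=∅ lo=∅
  b2 li={e,p} lo={e,p}
  b3 li={e} lo={e}
  b4 li={e} lo={e}
  b5 li={e,p} lo=∅
  b6 li={e} lo=∅

Interference:
  d — {e}
  e — {d,f,p}
  f — {e,p}
  p — {e,f}

N(p) = ["e", "f"]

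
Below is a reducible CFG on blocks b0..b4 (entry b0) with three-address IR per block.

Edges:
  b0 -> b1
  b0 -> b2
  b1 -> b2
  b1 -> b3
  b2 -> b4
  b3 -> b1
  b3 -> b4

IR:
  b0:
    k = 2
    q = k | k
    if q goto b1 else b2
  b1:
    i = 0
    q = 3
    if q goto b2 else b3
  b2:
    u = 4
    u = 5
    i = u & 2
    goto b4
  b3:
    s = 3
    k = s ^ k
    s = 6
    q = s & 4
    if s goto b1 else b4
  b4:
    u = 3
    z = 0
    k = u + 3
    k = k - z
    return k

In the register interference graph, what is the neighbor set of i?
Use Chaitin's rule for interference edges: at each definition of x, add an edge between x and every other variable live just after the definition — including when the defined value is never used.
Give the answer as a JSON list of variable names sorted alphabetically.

Answer: ["k"]

Derivation:
Per-block:
  b0 def {k,q} use ∅
  b1 def {i,q} use ∅
  b2 def {i,u} use ∅
  b3 def {k,q,s} use {k}
  b4 def {k,u,z} use ∅

Live sets:
  live b0: ∅→{k}
  live b1: {k}→{k}
  live b2: ∅→∅
  live b3: {k}→{k}
  live b4: ∅→∅

Interference:
  i — {k}
  k — {i,q,s,z}
  q — {k,s}
  s — {k,q}
  u — {z}
  z — {k,u}

N(i) = ["k"]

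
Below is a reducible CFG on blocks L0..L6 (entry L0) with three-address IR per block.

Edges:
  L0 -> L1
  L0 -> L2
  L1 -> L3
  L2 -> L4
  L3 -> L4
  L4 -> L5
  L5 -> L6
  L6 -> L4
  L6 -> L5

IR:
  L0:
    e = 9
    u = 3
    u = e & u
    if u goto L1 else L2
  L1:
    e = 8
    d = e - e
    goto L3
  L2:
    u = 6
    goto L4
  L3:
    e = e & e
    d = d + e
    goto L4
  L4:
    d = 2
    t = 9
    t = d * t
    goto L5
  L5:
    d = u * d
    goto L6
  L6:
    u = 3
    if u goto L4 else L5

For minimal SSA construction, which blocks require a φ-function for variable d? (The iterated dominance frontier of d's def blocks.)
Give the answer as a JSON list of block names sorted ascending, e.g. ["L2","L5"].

Answer: ["L4", "L5"]

Working:
idom tree: L1←L0 L2←L0 L3←L1 L4←L0 L5←L4 L6←L5
Join-block Dom:
  L4: preds {L2,L3,L6}: {L0,L2} ∩ {L0,L1,L3} ∩ {L0,L4,L5,L6} = {L0}; idom=L0
  L5: preds {L4,L6}: {L0,L4} ∩ {L0,L4,L5,L6} = {L0,L4}; idom=L4

DF derivation:
  join L4 pred L2: L2 stop@L0
  join L4 pred L3: L3→L1 stop@L0
  join L4 pred L6: L6→L5→L4 stop@L0
  join L5 pred L4: · stop@L4
  join L5 pred L6: L6→L5 stop@L4
  L0: DF=∅
  L1: DF={L4}
  L2: DF={L4}
  L3: DF={L4}
  L4: DF={L4}
  L5: DF={L4,L5}
  L6: DF={L4,L5}

φ for d: defs {L1,L3,L4,L5}
  DF⁺ = {L4,L5}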